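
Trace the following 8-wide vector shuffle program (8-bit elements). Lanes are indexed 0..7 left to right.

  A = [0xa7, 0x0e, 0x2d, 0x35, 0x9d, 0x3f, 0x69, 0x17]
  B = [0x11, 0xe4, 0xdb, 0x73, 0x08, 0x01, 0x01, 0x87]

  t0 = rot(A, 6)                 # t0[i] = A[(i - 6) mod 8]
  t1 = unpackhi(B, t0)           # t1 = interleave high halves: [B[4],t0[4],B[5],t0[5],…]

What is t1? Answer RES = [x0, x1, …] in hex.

→ t0 |2d|35|9d|3f|69|17|a7|0e|
→ t1 |08|69|01|17|01|a7|87|0e|

RES = [0x08, 0x69, 0x01, 0x17, 0x01, 0xa7, 0x87, 0x0e]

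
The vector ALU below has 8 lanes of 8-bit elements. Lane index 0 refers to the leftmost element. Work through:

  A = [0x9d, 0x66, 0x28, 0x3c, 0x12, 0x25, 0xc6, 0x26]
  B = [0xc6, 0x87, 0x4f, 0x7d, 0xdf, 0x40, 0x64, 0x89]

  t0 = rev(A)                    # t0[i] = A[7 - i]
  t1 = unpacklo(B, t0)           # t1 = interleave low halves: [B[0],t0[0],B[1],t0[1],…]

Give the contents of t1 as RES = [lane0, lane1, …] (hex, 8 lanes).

→ t0 |26|c6|25|12|3c|28|66|9d|
→ t1 |c6|26|87|c6|4f|25|7d|12|

RES = [ 0xc6  0x26  0x87  0xc6  0x4f  0x25  0x7d  0x12 ]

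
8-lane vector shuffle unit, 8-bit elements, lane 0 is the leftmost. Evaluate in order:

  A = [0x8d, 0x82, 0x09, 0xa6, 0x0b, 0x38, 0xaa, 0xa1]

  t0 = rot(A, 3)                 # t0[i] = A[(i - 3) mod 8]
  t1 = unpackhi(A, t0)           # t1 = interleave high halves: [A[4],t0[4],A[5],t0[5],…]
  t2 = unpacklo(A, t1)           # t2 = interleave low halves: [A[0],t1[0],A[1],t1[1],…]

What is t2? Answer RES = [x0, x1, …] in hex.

→ t0 |38|aa|a1|8d|82|09|a6|0b|
→ t1 |0b|82|38|09|aa|a6|a1|0b|
→ t2 |8d|0b|82|82|09|38|a6|09|

RES = [0x8d, 0x0b, 0x82, 0x82, 0x09, 0x38, 0xa6, 0x09]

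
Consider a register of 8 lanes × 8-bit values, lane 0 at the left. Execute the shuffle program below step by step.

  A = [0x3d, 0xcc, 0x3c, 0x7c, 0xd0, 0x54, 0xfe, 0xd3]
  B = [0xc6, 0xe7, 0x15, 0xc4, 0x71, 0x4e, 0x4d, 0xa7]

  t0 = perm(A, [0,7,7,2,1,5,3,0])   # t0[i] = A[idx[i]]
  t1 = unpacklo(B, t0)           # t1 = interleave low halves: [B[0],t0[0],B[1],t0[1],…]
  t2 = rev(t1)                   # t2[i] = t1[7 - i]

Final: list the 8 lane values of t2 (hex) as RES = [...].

→ t0 |3d|d3|d3|3c|cc|54|7c|3d|
→ t1 |c6|3d|e7|d3|15|d3|c4|3c|
→ t2 |3c|c4|d3|15|d3|e7|3d|c6|

RES = [0x3c, 0xc4, 0xd3, 0x15, 0xd3, 0xe7, 0x3d, 0xc6]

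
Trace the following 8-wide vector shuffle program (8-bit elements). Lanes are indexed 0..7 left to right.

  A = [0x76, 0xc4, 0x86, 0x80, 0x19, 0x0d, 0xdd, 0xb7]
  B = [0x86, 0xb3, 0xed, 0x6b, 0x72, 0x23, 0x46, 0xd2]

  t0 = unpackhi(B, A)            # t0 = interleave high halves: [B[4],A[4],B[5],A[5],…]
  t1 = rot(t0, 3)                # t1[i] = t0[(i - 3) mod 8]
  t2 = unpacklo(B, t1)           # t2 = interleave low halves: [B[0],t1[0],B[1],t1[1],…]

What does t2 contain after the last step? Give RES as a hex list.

→ t0 |72|19|23|0d|46|dd|d2|b7|
→ t1 |dd|d2|b7|72|19|23|0d|46|
→ t2 |86|dd|b3|d2|ed|b7|6b|72|

RES = [ 0x86  0xdd  0xb3  0xd2  0xed  0xb7  0x6b  0x72 ]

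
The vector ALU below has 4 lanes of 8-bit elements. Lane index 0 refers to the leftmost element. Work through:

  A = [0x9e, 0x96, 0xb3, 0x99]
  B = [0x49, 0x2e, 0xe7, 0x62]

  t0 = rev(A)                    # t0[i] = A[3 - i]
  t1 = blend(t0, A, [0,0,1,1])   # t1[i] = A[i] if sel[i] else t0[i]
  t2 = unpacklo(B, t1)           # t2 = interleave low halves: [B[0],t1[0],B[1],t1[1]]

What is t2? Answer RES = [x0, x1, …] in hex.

RES = [0x49, 0x99, 0x2e, 0xb3]

  t0: 99 b3 96 9e
  t1: 99 b3 b3 99
  t2: 49 99 2e b3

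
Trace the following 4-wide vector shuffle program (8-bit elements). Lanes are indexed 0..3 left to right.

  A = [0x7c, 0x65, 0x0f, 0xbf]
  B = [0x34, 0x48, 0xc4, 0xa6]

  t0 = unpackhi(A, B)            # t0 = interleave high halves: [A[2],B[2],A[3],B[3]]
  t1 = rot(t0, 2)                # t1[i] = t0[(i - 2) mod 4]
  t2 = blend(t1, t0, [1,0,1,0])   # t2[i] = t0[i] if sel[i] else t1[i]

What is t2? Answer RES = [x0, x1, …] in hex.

t0 = [0x0f, 0xc4, 0xbf, 0xa6]
t1 = [0xbf, 0xa6, 0x0f, 0xc4]
t2 = [0x0f, 0xa6, 0xbf, 0xc4]

RES = [0x0f, 0xa6, 0xbf, 0xc4]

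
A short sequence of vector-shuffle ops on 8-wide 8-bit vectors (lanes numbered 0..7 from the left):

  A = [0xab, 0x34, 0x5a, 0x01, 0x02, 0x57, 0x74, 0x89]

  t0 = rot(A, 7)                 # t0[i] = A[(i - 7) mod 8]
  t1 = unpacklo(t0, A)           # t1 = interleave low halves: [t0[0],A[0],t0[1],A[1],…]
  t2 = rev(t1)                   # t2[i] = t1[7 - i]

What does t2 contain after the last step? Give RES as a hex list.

RES = [ 0x01  0x02  0x5a  0x01  0x34  0x5a  0xab  0x34 ]

t0 = [0x34, 0x5a, 0x01, 0x02, 0x57, 0x74, 0x89, 0xab]
t1 = [0x34, 0xab, 0x5a, 0x34, 0x01, 0x5a, 0x02, 0x01]
t2 = [0x01, 0x02, 0x5a, 0x01, 0x34, 0x5a, 0xab, 0x34]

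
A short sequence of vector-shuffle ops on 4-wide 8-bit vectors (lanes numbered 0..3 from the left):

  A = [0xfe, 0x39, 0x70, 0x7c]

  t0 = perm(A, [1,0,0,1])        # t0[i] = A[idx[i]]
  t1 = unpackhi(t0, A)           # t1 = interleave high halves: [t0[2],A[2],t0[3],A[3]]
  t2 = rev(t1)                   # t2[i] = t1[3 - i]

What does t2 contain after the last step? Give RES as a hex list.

→ t0 |39|fe|fe|39|
→ t1 |fe|70|39|7c|
→ t2 |7c|39|70|fe|

RES = [0x7c, 0x39, 0x70, 0xfe]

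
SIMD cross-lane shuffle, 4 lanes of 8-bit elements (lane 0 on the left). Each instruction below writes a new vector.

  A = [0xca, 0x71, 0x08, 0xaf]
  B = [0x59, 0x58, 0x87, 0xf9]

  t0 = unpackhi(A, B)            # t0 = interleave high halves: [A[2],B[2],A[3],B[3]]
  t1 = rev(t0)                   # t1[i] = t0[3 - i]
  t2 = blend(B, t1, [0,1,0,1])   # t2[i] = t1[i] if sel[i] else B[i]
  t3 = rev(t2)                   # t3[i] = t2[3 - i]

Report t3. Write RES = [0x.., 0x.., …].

  t0: 08 87 af f9
  t1: f9 af 87 08
  t2: 59 af 87 08
  t3: 08 87 af 59

RES = [ 0x08  0x87  0xaf  0x59 ]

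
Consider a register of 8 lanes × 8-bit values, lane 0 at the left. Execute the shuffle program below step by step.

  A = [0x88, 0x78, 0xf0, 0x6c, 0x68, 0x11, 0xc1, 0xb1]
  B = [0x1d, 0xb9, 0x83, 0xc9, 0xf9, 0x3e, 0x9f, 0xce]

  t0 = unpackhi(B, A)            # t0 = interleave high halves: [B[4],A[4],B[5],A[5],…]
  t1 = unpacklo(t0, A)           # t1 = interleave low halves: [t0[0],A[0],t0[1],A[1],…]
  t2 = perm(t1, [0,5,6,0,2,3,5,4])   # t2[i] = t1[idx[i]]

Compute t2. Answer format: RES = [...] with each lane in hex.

RES = [0xf9, 0xf0, 0x11, 0xf9, 0x68, 0x78, 0xf0, 0x3e]

→ t0 |f9|68|3e|11|9f|c1|ce|b1|
→ t1 |f9|88|68|78|3e|f0|11|6c|
→ t2 |f9|f0|11|f9|68|78|f0|3e|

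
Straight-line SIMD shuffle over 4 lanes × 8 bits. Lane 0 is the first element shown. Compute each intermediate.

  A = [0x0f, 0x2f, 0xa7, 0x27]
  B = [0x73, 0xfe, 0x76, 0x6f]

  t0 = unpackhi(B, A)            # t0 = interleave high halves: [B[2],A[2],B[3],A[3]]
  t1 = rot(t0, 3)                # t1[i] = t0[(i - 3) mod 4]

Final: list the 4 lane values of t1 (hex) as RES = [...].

RES = [ 0xa7  0x6f  0x27  0x76 ]

  t0: 76 a7 6f 27
  t1: a7 6f 27 76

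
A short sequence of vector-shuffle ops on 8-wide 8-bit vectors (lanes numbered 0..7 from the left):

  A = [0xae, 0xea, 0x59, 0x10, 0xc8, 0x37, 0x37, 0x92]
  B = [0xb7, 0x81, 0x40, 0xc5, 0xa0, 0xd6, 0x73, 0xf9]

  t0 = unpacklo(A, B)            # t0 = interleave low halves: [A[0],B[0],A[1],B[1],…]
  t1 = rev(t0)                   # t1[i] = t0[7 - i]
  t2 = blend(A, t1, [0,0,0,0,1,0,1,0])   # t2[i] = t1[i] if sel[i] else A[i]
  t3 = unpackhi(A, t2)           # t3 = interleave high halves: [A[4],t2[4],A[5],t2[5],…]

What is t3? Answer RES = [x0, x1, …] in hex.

→ t0 |ae|b7|ea|81|59|40|10|c5|
→ t1 |c5|10|40|59|81|ea|b7|ae|
→ t2 |ae|ea|59|10|81|37|b7|92|
→ t3 |c8|81|37|37|37|b7|92|92|

RES = [0xc8, 0x81, 0x37, 0x37, 0x37, 0xb7, 0x92, 0x92]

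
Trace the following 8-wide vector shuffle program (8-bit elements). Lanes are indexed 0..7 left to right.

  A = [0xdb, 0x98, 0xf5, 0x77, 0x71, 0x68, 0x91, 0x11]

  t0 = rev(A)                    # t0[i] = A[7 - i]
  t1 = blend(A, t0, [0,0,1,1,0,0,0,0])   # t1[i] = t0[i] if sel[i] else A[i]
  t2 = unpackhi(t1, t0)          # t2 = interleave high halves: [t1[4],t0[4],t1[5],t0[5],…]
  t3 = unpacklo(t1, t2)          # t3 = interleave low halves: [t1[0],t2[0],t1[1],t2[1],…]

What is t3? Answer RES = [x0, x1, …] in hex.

RES = [ 0xdb  0x71  0x98  0x77  0x68  0x68  0x71  0xf5 ]

  t0: 11 91 68 71 77 f5 98 db
  t1: db 98 68 71 71 68 91 11
  t2: 71 77 68 f5 91 98 11 db
  t3: db 71 98 77 68 68 71 f5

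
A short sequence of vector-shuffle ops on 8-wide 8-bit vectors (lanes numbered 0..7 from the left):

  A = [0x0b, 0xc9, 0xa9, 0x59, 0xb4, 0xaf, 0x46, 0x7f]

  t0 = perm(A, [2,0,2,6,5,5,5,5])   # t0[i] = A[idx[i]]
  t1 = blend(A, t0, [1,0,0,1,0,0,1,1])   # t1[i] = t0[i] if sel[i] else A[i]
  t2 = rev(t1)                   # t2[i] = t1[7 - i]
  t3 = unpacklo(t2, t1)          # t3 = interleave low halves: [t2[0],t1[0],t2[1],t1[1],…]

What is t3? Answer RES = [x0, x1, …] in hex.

RES = [0xaf, 0xa9, 0xaf, 0xc9, 0xaf, 0xa9, 0xb4, 0x46]

t0 = [0xa9, 0x0b, 0xa9, 0x46, 0xaf, 0xaf, 0xaf, 0xaf]
t1 = [0xa9, 0xc9, 0xa9, 0x46, 0xb4, 0xaf, 0xaf, 0xaf]
t2 = [0xaf, 0xaf, 0xaf, 0xb4, 0x46, 0xa9, 0xc9, 0xa9]
t3 = [0xaf, 0xa9, 0xaf, 0xc9, 0xaf, 0xa9, 0xb4, 0x46]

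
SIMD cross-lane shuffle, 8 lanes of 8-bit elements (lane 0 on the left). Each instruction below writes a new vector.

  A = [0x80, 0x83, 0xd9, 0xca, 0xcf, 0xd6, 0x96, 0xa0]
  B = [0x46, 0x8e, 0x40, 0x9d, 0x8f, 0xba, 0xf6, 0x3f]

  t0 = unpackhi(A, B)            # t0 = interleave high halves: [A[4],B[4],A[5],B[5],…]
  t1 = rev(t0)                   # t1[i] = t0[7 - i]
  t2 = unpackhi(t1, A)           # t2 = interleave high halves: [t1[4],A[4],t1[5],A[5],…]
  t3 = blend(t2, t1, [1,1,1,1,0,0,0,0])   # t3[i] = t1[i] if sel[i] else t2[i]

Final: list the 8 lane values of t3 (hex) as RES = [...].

RES = [0x3f, 0xa0, 0xf6, 0x96, 0x8f, 0x96, 0xcf, 0xa0]

→ t0 |cf|8f|d6|ba|96|f6|a0|3f|
→ t1 |3f|a0|f6|96|ba|d6|8f|cf|
→ t2 |ba|cf|d6|d6|8f|96|cf|a0|
→ t3 |3f|a0|f6|96|8f|96|cf|a0|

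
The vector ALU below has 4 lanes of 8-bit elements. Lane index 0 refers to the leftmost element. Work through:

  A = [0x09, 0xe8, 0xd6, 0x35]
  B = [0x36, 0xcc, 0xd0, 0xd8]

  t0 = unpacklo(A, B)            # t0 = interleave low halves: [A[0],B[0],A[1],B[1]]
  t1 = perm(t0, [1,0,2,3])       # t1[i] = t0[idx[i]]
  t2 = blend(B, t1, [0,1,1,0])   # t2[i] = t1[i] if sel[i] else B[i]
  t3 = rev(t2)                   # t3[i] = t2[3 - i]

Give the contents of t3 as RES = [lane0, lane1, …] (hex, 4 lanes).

RES = [0xd8, 0xe8, 0x09, 0x36]

  t0: 09 36 e8 cc
  t1: 36 09 e8 cc
  t2: 36 09 e8 d8
  t3: d8 e8 09 36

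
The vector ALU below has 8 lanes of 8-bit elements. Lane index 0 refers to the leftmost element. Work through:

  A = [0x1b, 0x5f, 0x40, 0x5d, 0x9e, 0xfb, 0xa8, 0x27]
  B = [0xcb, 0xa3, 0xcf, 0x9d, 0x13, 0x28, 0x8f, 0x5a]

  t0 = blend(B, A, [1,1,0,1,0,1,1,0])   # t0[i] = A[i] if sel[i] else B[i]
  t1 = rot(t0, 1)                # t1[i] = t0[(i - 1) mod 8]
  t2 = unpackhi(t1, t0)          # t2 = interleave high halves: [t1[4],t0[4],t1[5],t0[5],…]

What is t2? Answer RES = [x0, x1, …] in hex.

t0 = [0x1b, 0x5f, 0xcf, 0x5d, 0x13, 0xfb, 0xa8, 0x5a]
t1 = [0x5a, 0x1b, 0x5f, 0xcf, 0x5d, 0x13, 0xfb, 0xa8]
t2 = [0x5d, 0x13, 0x13, 0xfb, 0xfb, 0xa8, 0xa8, 0x5a]

RES = [0x5d, 0x13, 0x13, 0xfb, 0xfb, 0xa8, 0xa8, 0x5a]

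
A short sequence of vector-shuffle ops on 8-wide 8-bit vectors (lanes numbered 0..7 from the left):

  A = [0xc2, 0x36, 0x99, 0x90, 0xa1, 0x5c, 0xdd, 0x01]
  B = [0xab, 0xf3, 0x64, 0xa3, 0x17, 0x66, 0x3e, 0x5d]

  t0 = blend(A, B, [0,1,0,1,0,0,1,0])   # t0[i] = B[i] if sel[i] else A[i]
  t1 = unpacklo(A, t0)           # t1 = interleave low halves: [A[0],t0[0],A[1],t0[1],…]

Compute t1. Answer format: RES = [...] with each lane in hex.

RES = [0xc2, 0xc2, 0x36, 0xf3, 0x99, 0x99, 0x90, 0xa3]

  t0: c2 f3 99 a3 a1 5c 3e 01
  t1: c2 c2 36 f3 99 99 90 a3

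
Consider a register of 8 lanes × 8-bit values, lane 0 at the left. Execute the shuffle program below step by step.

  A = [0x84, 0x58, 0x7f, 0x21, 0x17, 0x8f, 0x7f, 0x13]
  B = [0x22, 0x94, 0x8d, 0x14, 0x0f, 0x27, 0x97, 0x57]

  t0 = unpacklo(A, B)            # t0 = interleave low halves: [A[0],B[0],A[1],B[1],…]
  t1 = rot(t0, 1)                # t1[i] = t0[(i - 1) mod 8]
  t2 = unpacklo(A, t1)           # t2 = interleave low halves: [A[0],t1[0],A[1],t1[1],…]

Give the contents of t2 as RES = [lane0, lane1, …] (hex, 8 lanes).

  t0: 84 22 58 94 7f 8d 21 14
  t1: 14 84 22 58 94 7f 8d 21
  t2: 84 14 58 84 7f 22 21 58

RES = [ 0x84  0x14  0x58  0x84  0x7f  0x22  0x21  0x58 ]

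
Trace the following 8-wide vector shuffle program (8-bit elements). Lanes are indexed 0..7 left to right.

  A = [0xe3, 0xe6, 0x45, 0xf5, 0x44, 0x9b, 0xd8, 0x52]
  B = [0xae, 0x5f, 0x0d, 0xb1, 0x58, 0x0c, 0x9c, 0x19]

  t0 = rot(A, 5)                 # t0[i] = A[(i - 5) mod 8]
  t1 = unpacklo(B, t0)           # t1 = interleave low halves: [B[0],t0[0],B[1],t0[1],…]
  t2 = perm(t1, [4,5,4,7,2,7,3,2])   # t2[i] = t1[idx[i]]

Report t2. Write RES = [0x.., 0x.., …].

RES = [ 0x0d  0x9b  0x0d  0xd8  0x5f  0xd8  0x44  0x5f ]

t0 = [0xf5, 0x44, 0x9b, 0xd8, 0x52, 0xe3, 0xe6, 0x45]
t1 = [0xae, 0xf5, 0x5f, 0x44, 0x0d, 0x9b, 0xb1, 0xd8]
t2 = [0x0d, 0x9b, 0x0d, 0xd8, 0x5f, 0xd8, 0x44, 0x5f]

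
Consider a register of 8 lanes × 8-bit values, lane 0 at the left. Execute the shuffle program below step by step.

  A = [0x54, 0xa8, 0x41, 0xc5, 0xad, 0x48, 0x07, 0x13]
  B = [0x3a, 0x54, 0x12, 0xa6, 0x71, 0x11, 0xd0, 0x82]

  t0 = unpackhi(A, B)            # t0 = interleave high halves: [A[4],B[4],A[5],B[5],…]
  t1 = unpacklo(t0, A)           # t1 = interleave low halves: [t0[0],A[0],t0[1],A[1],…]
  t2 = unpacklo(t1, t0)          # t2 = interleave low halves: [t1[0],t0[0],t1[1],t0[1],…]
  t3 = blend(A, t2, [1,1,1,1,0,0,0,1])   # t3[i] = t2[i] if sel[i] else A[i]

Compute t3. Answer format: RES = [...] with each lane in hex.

RES = [ 0xad  0xad  0x54  0x71  0xad  0x48  0x07  0x11 ]

  t0: ad 71 48 11 07 d0 13 82
  t1: ad 54 71 a8 48 41 11 c5
  t2: ad ad 54 71 71 48 a8 11
  t3: ad ad 54 71 ad 48 07 11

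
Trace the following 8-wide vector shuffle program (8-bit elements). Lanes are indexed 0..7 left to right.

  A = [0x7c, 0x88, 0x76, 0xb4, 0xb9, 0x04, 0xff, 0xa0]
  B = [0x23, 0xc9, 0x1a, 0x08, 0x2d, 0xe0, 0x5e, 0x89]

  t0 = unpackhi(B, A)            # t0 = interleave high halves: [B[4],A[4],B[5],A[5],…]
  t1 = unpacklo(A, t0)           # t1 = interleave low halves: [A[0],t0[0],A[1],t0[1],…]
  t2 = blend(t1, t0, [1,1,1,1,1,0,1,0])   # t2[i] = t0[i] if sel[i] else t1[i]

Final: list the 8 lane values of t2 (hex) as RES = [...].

RES = [0x2d, 0xb9, 0xe0, 0x04, 0x5e, 0xe0, 0x89, 0x04]

→ t0 |2d|b9|e0|04|5e|ff|89|a0|
→ t1 |7c|2d|88|b9|76|e0|b4|04|
→ t2 |2d|b9|e0|04|5e|e0|89|04|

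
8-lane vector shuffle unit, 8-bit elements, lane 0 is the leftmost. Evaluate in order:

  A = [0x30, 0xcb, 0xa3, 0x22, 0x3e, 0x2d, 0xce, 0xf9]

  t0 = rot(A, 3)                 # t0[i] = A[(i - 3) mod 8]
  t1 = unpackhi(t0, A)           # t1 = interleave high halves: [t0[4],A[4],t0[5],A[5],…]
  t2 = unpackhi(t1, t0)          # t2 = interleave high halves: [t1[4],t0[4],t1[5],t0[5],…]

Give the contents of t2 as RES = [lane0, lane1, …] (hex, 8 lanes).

t0 = [0x2d, 0xce, 0xf9, 0x30, 0xcb, 0xa3, 0x22, 0x3e]
t1 = [0xcb, 0x3e, 0xa3, 0x2d, 0x22, 0xce, 0x3e, 0xf9]
t2 = [0x22, 0xcb, 0xce, 0xa3, 0x3e, 0x22, 0xf9, 0x3e]

RES = [ 0x22  0xcb  0xce  0xa3  0x3e  0x22  0xf9  0x3e ]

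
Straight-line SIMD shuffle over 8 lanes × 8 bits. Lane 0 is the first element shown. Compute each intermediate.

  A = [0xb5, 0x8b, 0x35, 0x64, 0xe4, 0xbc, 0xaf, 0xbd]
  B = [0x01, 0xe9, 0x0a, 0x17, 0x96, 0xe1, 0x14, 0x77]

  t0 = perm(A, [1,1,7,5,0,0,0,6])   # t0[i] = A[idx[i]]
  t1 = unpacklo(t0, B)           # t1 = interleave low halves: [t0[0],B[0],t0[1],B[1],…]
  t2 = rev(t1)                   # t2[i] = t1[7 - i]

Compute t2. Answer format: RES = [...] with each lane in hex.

RES = [ 0x17  0xbc  0x0a  0xbd  0xe9  0x8b  0x01  0x8b ]

→ t0 |8b|8b|bd|bc|b5|b5|b5|af|
→ t1 |8b|01|8b|e9|bd|0a|bc|17|
→ t2 |17|bc|0a|bd|e9|8b|01|8b|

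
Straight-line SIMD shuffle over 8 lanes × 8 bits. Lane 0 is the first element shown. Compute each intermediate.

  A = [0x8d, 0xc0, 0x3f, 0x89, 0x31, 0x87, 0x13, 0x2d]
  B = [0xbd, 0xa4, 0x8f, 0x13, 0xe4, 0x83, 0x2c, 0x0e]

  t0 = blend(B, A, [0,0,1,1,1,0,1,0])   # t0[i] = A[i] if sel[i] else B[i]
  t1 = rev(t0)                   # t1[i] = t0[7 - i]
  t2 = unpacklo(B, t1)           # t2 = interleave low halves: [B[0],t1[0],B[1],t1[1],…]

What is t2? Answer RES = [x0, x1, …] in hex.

  t0: bd a4 3f 89 31 83 13 0e
  t1: 0e 13 83 31 89 3f a4 bd
  t2: bd 0e a4 13 8f 83 13 31

RES = [0xbd, 0x0e, 0xa4, 0x13, 0x8f, 0x83, 0x13, 0x31]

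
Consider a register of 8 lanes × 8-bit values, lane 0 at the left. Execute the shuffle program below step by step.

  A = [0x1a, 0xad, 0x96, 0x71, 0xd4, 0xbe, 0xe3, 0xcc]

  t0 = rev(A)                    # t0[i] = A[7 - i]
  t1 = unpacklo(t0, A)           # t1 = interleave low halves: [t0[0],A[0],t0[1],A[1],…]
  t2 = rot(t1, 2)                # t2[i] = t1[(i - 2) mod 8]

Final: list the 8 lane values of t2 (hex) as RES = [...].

t0 = [0xcc, 0xe3, 0xbe, 0xd4, 0x71, 0x96, 0xad, 0x1a]
t1 = [0xcc, 0x1a, 0xe3, 0xad, 0xbe, 0x96, 0xd4, 0x71]
t2 = [0xd4, 0x71, 0xcc, 0x1a, 0xe3, 0xad, 0xbe, 0x96]

RES = [ 0xd4  0x71  0xcc  0x1a  0xe3  0xad  0xbe  0x96 ]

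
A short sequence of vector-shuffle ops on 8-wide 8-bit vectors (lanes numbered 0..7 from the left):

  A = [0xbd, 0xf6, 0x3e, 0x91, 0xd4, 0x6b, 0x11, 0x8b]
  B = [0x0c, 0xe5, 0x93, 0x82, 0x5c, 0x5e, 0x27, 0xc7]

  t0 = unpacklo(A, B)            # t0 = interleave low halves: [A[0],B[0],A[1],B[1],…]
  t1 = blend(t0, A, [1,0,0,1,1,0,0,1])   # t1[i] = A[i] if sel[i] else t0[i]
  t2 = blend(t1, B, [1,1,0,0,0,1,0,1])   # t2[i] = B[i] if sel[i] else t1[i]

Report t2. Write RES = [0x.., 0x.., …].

t0 = [0xbd, 0x0c, 0xf6, 0xe5, 0x3e, 0x93, 0x91, 0x82]
t1 = [0xbd, 0x0c, 0xf6, 0x91, 0xd4, 0x93, 0x91, 0x8b]
t2 = [0x0c, 0xe5, 0xf6, 0x91, 0xd4, 0x5e, 0x91, 0xc7]

RES = [ 0x0c  0xe5  0xf6  0x91  0xd4  0x5e  0x91  0xc7 ]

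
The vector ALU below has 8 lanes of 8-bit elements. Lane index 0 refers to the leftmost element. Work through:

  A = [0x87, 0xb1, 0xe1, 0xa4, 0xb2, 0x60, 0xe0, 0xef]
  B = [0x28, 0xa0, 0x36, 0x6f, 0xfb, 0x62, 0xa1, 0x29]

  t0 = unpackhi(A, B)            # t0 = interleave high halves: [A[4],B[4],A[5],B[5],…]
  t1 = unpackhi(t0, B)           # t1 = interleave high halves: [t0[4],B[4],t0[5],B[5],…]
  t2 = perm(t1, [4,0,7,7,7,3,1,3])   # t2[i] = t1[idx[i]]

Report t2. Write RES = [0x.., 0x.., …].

RES = [0xef, 0xe0, 0x29, 0x29, 0x29, 0x62, 0xfb, 0x62]

t0 = [0xb2, 0xfb, 0x60, 0x62, 0xe0, 0xa1, 0xef, 0x29]
t1 = [0xe0, 0xfb, 0xa1, 0x62, 0xef, 0xa1, 0x29, 0x29]
t2 = [0xef, 0xe0, 0x29, 0x29, 0x29, 0x62, 0xfb, 0x62]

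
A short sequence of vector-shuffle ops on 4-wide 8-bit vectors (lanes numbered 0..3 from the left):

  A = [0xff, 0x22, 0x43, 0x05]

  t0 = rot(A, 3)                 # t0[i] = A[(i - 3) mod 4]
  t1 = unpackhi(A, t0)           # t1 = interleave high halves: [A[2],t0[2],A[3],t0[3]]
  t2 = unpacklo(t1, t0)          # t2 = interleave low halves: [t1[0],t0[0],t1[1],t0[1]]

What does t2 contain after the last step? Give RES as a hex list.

RES = [ 0x43  0x22  0x05  0x43 ]

t0 = [0x22, 0x43, 0x05, 0xff]
t1 = [0x43, 0x05, 0x05, 0xff]
t2 = [0x43, 0x22, 0x05, 0x43]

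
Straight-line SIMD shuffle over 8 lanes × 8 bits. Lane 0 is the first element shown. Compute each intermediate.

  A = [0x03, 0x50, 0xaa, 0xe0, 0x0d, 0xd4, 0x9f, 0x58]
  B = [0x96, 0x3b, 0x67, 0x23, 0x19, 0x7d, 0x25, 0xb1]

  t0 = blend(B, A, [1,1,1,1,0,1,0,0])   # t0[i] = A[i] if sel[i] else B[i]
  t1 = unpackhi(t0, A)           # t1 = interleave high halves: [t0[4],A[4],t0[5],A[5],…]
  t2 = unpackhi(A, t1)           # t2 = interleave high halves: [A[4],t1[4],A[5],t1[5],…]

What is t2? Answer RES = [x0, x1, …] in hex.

RES = [ 0x0d  0x25  0xd4  0x9f  0x9f  0xb1  0x58  0x58 ]

t0 = [0x03, 0x50, 0xaa, 0xe0, 0x19, 0xd4, 0x25, 0xb1]
t1 = [0x19, 0x0d, 0xd4, 0xd4, 0x25, 0x9f, 0xb1, 0x58]
t2 = [0x0d, 0x25, 0xd4, 0x9f, 0x9f, 0xb1, 0x58, 0x58]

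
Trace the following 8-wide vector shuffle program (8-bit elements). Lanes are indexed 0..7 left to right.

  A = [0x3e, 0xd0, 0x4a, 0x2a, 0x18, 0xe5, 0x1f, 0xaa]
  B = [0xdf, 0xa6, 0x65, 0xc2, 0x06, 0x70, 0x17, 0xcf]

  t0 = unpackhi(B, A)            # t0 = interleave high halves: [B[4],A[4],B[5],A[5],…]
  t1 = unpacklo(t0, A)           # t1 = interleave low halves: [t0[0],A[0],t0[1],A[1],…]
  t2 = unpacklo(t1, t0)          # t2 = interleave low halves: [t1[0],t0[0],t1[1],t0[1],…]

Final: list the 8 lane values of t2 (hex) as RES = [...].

RES = [ 0x06  0x06  0x3e  0x18  0x18  0x70  0xd0  0xe5 ]

  t0: 06 18 70 e5 17 1f cf aa
  t1: 06 3e 18 d0 70 4a e5 2a
  t2: 06 06 3e 18 18 70 d0 e5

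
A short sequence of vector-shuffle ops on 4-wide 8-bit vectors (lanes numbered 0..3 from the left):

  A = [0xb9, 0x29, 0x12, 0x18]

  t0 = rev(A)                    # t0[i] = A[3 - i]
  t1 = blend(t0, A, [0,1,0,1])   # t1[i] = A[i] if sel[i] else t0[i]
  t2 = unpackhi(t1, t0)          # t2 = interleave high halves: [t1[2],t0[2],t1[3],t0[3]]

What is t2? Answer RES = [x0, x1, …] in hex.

RES = [ 0x29  0x29  0x18  0xb9 ]

→ t0 |18|12|29|b9|
→ t1 |18|29|29|18|
→ t2 |29|29|18|b9|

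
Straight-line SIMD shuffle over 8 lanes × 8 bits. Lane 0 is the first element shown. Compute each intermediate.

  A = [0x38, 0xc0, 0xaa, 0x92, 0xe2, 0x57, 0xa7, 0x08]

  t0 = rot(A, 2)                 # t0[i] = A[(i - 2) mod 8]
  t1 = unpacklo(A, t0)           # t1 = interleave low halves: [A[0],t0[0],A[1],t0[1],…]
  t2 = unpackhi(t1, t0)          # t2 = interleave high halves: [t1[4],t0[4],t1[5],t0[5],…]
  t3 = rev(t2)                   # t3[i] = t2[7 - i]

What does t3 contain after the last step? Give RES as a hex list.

RES = [0x57, 0xc0, 0xe2, 0x92, 0x92, 0x38, 0xaa, 0xaa]

→ t0 |a7|08|38|c0|aa|92|e2|57|
→ t1 |38|a7|c0|08|aa|38|92|c0|
→ t2 |aa|aa|38|92|92|e2|c0|57|
→ t3 |57|c0|e2|92|92|38|aa|aa|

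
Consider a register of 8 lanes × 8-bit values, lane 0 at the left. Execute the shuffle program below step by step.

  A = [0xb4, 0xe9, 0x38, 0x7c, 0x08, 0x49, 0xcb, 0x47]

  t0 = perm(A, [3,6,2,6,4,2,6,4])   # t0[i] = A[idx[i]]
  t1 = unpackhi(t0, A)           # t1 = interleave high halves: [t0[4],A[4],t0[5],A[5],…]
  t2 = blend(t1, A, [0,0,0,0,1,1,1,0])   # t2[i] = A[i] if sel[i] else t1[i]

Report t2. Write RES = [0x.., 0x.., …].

→ t0 |7c|cb|38|cb|08|38|cb|08|
→ t1 |08|08|38|49|cb|cb|08|47|
→ t2 |08|08|38|49|08|49|cb|47|

RES = [ 0x08  0x08  0x38  0x49  0x08  0x49  0xcb  0x47 ]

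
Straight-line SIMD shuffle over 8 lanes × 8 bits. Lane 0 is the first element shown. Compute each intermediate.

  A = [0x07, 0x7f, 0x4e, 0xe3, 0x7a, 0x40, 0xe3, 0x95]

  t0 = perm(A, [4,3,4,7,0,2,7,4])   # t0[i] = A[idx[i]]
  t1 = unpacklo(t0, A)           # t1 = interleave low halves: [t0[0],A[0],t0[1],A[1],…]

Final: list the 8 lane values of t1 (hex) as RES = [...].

→ t0 |7a|e3|7a|95|07|4e|95|7a|
→ t1 |7a|07|e3|7f|7a|4e|95|e3|

RES = [0x7a, 0x07, 0xe3, 0x7f, 0x7a, 0x4e, 0x95, 0xe3]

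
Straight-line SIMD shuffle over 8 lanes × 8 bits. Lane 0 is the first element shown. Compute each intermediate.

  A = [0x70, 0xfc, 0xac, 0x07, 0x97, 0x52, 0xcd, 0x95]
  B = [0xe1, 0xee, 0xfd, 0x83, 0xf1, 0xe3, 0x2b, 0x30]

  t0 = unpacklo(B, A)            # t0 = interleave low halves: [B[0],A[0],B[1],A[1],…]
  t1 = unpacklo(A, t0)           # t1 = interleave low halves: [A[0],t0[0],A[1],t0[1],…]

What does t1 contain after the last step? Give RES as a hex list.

RES = [0x70, 0xe1, 0xfc, 0x70, 0xac, 0xee, 0x07, 0xfc]

  t0: e1 70 ee fc fd ac 83 07
  t1: 70 e1 fc 70 ac ee 07 fc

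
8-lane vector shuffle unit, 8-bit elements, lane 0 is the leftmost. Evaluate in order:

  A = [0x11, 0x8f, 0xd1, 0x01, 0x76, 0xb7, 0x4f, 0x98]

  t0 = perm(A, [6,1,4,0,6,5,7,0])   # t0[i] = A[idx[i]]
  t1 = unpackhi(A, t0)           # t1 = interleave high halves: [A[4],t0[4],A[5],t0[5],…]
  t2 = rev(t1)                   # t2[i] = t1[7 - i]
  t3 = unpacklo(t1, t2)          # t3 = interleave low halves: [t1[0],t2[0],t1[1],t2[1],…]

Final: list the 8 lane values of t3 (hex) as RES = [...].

RES = [ 0x76  0x11  0x4f  0x98  0xb7  0x98  0xb7  0x4f ]

t0 = [0x4f, 0x8f, 0x76, 0x11, 0x4f, 0xb7, 0x98, 0x11]
t1 = [0x76, 0x4f, 0xb7, 0xb7, 0x4f, 0x98, 0x98, 0x11]
t2 = [0x11, 0x98, 0x98, 0x4f, 0xb7, 0xb7, 0x4f, 0x76]
t3 = [0x76, 0x11, 0x4f, 0x98, 0xb7, 0x98, 0xb7, 0x4f]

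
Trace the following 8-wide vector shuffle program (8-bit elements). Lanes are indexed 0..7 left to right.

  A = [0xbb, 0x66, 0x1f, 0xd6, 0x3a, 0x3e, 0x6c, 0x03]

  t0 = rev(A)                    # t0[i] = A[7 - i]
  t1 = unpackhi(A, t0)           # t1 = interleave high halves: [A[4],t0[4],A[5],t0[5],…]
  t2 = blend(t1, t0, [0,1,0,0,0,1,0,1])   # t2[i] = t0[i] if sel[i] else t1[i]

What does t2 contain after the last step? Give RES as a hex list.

→ t0 |03|6c|3e|3a|d6|1f|66|bb|
→ t1 |3a|d6|3e|1f|6c|66|03|bb|
→ t2 |3a|6c|3e|1f|6c|1f|03|bb|

RES = [0x3a, 0x6c, 0x3e, 0x1f, 0x6c, 0x1f, 0x03, 0xbb]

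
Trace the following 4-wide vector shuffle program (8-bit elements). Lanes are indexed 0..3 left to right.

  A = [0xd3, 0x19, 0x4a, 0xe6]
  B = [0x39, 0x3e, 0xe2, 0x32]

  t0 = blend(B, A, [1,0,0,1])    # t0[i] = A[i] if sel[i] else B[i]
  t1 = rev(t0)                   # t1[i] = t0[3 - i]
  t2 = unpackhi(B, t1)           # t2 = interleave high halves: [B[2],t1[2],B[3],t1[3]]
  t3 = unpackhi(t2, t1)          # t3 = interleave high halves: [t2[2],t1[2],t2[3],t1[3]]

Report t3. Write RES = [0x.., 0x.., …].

t0 = [0xd3, 0x3e, 0xe2, 0xe6]
t1 = [0xe6, 0xe2, 0x3e, 0xd3]
t2 = [0xe2, 0x3e, 0x32, 0xd3]
t3 = [0x32, 0x3e, 0xd3, 0xd3]

RES = [ 0x32  0x3e  0xd3  0xd3 ]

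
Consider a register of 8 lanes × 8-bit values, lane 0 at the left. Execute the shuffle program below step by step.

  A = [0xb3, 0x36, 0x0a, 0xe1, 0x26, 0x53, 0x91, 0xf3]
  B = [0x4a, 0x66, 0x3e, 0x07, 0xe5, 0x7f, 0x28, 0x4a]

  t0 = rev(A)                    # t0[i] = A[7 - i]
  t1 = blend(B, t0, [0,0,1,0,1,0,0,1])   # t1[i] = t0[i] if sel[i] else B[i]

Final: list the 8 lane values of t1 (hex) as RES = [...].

RES = [ 0x4a  0x66  0x53  0x07  0xe1  0x7f  0x28  0xb3 ]

  t0: f3 91 53 26 e1 0a 36 b3
  t1: 4a 66 53 07 e1 7f 28 b3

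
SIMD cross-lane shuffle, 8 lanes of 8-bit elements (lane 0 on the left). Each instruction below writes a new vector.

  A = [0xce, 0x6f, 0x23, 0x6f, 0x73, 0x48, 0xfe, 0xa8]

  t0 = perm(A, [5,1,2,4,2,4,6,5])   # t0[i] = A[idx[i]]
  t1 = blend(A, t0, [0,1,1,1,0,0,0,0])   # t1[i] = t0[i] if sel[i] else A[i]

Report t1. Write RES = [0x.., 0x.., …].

RES = [ 0xce  0x6f  0x23  0x73  0x73  0x48  0xfe  0xa8 ]

  t0: 48 6f 23 73 23 73 fe 48
  t1: ce 6f 23 73 73 48 fe a8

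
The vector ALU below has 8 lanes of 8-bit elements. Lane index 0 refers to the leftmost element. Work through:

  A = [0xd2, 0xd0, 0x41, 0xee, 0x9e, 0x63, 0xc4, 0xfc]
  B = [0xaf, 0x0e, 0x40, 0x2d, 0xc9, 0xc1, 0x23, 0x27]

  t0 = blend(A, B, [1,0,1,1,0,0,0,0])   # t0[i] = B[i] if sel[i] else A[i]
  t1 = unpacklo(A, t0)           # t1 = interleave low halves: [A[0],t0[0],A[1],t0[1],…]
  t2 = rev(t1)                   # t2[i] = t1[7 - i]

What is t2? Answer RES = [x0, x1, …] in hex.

t0 = [0xaf, 0xd0, 0x40, 0x2d, 0x9e, 0x63, 0xc4, 0xfc]
t1 = [0xd2, 0xaf, 0xd0, 0xd0, 0x41, 0x40, 0xee, 0x2d]
t2 = [0x2d, 0xee, 0x40, 0x41, 0xd0, 0xd0, 0xaf, 0xd2]

RES = [0x2d, 0xee, 0x40, 0x41, 0xd0, 0xd0, 0xaf, 0xd2]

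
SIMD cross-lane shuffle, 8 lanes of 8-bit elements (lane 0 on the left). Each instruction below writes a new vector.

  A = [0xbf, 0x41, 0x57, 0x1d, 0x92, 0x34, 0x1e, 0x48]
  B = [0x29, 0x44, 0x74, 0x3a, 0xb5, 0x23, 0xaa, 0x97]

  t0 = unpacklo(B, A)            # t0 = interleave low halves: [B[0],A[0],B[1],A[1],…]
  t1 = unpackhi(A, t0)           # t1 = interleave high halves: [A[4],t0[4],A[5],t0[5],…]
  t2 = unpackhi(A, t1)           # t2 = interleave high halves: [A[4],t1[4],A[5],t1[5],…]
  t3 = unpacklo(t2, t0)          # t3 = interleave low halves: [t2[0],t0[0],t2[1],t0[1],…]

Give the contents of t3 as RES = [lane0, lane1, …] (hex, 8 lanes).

RES = [ 0x92  0x29  0x1e  0xbf  0x34  0x44  0x3a  0x41 ]

  t0: 29 bf 44 41 74 57 3a 1d
  t1: 92 74 34 57 1e 3a 48 1d
  t2: 92 1e 34 3a 1e 48 48 1d
  t3: 92 29 1e bf 34 44 3a 41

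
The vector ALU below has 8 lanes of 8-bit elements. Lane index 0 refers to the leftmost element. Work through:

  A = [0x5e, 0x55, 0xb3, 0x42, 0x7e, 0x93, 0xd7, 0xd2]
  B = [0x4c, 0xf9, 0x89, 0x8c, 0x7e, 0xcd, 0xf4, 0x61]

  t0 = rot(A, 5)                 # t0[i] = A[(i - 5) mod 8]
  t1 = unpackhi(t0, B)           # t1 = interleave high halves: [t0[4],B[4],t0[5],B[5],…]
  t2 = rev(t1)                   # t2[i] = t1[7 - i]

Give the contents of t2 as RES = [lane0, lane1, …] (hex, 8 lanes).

RES = [ 0x61  0xb3  0xf4  0x55  0xcd  0x5e  0x7e  0xd2 ]

t0 = [0x42, 0x7e, 0x93, 0xd7, 0xd2, 0x5e, 0x55, 0xb3]
t1 = [0xd2, 0x7e, 0x5e, 0xcd, 0x55, 0xf4, 0xb3, 0x61]
t2 = [0x61, 0xb3, 0xf4, 0x55, 0xcd, 0x5e, 0x7e, 0xd2]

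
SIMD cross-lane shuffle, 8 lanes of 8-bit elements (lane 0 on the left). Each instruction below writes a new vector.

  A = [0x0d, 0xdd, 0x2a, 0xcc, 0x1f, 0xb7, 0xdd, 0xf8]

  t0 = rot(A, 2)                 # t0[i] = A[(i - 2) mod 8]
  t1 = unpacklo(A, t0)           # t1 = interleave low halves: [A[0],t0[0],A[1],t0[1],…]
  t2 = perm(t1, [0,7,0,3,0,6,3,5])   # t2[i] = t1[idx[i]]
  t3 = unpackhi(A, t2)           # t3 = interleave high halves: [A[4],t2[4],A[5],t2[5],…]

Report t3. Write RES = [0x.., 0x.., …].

RES = [ 0x1f  0x0d  0xb7  0xcc  0xdd  0xf8  0xf8  0x0d ]

t0 = [0xdd, 0xf8, 0x0d, 0xdd, 0x2a, 0xcc, 0x1f, 0xb7]
t1 = [0x0d, 0xdd, 0xdd, 0xf8, 0x2a, 0x0d, 0xcc, 0xdd]
t2 = [0x0d, 0xdd, 0x0d, 0xf8, 0x0d, 0xcc, 0xf8, 0x0d]
t3 = [0x1f, 0x0d, 0xb7, 0xcc, 0xdd, 0xf8, 0xf8, 0x0d]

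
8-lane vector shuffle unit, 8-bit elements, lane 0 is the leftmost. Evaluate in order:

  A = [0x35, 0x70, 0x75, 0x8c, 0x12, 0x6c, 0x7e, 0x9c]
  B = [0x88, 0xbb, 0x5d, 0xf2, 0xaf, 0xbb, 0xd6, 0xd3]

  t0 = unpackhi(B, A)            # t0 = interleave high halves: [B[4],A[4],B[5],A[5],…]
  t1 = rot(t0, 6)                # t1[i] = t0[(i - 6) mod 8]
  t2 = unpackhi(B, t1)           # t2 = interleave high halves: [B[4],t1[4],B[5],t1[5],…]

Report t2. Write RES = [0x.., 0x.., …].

→ t0 |af|12|bb|6c|d6|7e|d3|9c|
→ t1 |bb|6c|d6|7e|d3|9c|af|12|
→ t2 |af|d3|bb|9c|d6|af|d3|12|

RES = [ 0xaf  0xd3  0xbb  0x9c  0xd6  0xaf  0xd3  0x12 ]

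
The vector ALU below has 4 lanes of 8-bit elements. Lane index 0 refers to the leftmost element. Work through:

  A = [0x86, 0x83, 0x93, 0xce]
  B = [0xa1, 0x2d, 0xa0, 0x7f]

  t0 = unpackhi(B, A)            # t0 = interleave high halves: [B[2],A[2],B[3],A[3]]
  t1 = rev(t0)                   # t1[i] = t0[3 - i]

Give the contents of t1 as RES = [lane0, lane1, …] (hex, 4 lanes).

RES = [0xce, 0x7f, 0x93, 0xa0]

t0 = [0xa0, 0x93, 0x7f, 0xce]
t1 = [0xce, 0x7f, 0x93, 0xa0]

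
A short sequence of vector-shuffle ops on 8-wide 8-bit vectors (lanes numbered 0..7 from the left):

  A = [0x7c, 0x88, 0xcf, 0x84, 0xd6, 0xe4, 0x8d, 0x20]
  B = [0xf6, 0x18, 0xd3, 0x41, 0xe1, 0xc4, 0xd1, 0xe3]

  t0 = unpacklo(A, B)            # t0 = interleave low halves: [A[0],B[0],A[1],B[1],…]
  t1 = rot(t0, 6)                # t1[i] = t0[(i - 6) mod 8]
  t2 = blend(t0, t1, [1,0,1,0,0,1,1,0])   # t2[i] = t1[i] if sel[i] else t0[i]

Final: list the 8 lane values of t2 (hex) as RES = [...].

RES = [0x88, 0xf6, 0xcf, 0x18, 0xcf, 0x41, 0x7c, 0x41]

→ t0 |7c|f6|88|18|cf|d3|84|41|
→ t1 |88|18|cf|d3|84|41|7c|f6|
→ t2 |88|f6|cf|18|cf|41|7c|41|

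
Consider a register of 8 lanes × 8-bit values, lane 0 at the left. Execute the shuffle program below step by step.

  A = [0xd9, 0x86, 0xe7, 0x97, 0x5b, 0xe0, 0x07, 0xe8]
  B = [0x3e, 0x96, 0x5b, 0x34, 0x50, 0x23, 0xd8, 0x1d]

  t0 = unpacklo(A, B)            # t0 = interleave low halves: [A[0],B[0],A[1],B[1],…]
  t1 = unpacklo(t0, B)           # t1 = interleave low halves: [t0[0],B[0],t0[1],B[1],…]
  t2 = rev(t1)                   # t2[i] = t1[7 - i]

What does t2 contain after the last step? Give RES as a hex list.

RES = [0x34, 0x96, 0x5b, 0x86, 0x96, 0x3e, 0x3e, 0xd9]

→ t0 |d9|3e|86|96|e7|5b|97|34|
→ t1 |d9|3e|3e|96|86|5b|96|34|
→ t2 |34|96|5b|86|96|3e|3e|d9|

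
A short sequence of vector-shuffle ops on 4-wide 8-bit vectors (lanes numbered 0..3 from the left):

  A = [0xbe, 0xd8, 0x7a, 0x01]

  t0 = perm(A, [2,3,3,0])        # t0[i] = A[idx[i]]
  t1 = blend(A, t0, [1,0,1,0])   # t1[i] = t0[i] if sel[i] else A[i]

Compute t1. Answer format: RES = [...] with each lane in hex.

RES = [0x7a, 0xd8, 0x01, 0x01]

  t0: 7a 01 01 be
  t1: 7a d8 01 01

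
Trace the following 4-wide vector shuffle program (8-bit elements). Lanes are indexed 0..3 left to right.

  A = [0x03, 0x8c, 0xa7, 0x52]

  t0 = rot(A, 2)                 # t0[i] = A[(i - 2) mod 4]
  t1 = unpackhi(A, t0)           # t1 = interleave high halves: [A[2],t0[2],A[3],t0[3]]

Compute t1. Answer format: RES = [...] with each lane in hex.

→ t0 |a7|52|03|8c|
→ t1 |a7|03|52|8c|

RES = [0xa7, 0x03, 0x52, 0x8c]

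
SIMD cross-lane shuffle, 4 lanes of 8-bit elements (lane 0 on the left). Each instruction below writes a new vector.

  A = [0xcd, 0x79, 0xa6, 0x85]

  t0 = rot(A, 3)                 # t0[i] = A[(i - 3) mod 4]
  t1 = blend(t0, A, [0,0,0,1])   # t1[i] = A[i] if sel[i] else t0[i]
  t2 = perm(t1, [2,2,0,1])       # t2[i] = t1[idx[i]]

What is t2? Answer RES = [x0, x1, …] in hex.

t0 = [0x79, 0xa6, 0x85, 0xcd]
t1 = [0x79, 0xa6, 0x85, 0x85]
t2 = [0x85, 0x85, 0x79, 0xa6]

RES = [ 0x85  0x85  0x79  0xa6 ]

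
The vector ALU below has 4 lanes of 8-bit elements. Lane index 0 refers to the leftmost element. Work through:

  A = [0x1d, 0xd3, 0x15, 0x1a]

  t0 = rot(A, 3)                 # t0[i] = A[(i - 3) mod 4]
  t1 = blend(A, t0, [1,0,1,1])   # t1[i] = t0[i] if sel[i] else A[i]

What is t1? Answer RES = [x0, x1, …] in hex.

→ t0 |d3|15|1a|1d|
→ t1 |d3|d3|1a|1d|

RES = [0xd3, 0xd3, 0x1a, 0x1d]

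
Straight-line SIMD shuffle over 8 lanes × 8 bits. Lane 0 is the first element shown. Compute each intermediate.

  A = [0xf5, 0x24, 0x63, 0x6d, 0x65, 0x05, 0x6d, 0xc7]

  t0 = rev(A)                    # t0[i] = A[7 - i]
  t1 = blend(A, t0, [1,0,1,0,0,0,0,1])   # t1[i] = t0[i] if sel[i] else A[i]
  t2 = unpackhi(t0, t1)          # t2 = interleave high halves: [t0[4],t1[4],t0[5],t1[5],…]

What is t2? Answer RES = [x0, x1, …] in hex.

→ t0 |c7|6d|05|65|6d|63|24|f5|
→ t1 |c7|24|05|6d|65|05|6d|f5|
→ t2 |6d|65|63|05|24|6d|f5|f5|

RES = [0x6d, 0x65, 0x63, 0x05, 0x24, 0x6d, 0xf5, 0xf5]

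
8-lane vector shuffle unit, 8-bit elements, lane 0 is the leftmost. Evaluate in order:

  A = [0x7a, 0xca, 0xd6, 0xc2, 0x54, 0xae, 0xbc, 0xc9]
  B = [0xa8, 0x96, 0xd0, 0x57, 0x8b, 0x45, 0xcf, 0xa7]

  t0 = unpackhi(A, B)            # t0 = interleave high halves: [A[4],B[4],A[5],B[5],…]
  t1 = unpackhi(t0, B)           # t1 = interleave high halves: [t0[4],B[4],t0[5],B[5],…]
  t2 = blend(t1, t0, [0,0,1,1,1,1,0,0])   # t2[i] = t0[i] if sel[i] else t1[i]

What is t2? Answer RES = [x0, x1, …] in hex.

t0 = [0x54, 0x8b, 0xae, 0x45, 0xbc, 0xcf, 0xc9, 0xa7]
t1 = [0xbc, 0x8b, 0xcf, 0x45, 0xc9, 0xcf, 0xa7, 0xa7]
t2 = [0xbc, 0x8b, 0xae, 0x45, 0xbc, 0xcf, 0xa7, 0xa7]

RES = [0xbc, 0x8b, 0xae, 0x45, 0xbc, 0xcf, 0xa7, 0xa7]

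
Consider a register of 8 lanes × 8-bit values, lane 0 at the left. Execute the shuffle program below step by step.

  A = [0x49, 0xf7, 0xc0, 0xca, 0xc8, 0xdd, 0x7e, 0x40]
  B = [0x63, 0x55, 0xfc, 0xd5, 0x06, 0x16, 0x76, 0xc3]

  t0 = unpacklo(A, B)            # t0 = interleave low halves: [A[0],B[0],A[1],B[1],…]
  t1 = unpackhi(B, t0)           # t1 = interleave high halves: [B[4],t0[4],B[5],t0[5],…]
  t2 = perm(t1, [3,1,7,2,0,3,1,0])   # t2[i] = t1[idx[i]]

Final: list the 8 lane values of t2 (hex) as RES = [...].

RES = [0xfc, 0xc0, 0xd5, 0x16, 0x06, 0xfc, 0xc0, 0x06]

→ t0 |49|63|f7|55|c0|fc|ca|d5|
→ t1 |06|c0|16|fc|76|ca|c3|d5|
→ t2 |fc|c0|d5|16|06|fc|c0|06|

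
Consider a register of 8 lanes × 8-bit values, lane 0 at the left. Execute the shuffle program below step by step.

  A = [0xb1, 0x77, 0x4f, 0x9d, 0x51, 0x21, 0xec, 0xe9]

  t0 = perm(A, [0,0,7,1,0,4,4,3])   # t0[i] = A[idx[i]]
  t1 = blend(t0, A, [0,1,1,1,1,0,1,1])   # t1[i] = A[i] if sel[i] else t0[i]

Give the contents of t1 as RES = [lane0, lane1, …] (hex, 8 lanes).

RES = [ 0xb1  0x77  0x4f  0x9d  0x51  0x51  0xec  0xe9 ]

  t0: b1 b1 e9 77 b1 51 51 9d
  t1: b1 77 4f 9d 51 51 ec e9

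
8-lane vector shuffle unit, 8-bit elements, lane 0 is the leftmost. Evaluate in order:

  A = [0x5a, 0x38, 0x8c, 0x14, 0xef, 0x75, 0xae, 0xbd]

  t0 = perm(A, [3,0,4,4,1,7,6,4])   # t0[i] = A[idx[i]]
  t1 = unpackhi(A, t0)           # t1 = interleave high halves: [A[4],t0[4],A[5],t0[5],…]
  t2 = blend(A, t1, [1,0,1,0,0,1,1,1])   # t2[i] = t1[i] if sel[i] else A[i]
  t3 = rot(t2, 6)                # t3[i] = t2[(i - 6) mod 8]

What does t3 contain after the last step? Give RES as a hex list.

RES = [ 0x75  0x14  0xef  0xae  0xbd  0xef  0xef  0x38 ]

→ t0 |14|5a|ef|ef|38|bd|ae|ef|
→ t1 |ef|38|75|bd|ae|ae|bd|ef|
→ t2 |ef|38|75|14|ef|ae|bd|ef|
→ t3 |75|14|ef|ae|bd|ef|ef|38|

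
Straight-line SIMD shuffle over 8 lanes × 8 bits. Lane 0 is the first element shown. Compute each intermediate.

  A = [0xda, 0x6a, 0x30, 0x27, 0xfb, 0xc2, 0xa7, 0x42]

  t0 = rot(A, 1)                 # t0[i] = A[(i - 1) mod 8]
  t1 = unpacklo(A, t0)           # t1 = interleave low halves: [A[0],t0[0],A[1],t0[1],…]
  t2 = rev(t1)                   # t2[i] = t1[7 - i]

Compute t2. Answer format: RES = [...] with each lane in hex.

RES = [0x30, 0x27, 0x6a, 0x30, 0xda, 0x6a, 0x42, 0xda]

  t0: 42 da 6a 30 27 fb c2 a7
  t1: da 42 6a da 30 6a 27 30
  t2: 30 27 6a 30 da 6a 42 da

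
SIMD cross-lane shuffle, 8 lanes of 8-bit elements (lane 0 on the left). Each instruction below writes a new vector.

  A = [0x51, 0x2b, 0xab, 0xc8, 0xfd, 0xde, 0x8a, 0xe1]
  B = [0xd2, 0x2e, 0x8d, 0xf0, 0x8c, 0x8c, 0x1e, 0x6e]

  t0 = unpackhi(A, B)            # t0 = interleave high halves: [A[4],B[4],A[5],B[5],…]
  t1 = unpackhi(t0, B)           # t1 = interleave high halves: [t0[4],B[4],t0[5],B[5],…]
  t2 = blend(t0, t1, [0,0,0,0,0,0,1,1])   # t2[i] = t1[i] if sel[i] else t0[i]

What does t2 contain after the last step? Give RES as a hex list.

RES = [0xfd, 0x8c, 0xde, 0x8c, 0x8a, 0x1e, 0x6e, 0x6e]

  t0: fd 8c de 8c 8a 1e e1 6e
  t1: 8a 8c 1e 8c e1 1e 6e 6e
  t2: fd 8c de 8c 8a 1e 6e 6e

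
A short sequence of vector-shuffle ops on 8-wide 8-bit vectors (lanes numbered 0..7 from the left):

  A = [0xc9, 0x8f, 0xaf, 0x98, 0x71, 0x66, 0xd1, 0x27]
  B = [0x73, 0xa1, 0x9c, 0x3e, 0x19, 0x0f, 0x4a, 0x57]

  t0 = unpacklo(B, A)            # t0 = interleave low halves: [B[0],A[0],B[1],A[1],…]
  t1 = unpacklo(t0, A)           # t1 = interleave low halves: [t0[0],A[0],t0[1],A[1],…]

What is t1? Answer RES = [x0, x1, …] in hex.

→ t0 |73|c9|a1|8f|9c|af|3e|98|
→ t1 |73|c9|c9|8f|a1|af|8f|98|

RES = [0x73, 0xc9, 0xc9, 0x8f, 0xa1, 0xaf, 0x8f, 0x98]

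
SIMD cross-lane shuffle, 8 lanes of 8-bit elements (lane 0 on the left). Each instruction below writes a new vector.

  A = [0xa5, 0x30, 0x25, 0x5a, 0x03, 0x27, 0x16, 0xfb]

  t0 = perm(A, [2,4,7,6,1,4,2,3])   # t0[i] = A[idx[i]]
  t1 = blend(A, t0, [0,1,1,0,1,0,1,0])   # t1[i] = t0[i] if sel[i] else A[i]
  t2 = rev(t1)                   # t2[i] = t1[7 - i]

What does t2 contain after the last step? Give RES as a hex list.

RES = [ 0xfb  0x25  0x27  0x30  0x5a  0xfb  0x03  0xa5 ]

  t0: 25 03 fb 16 30 03 25 5a
  t1: a5 03 fb 5a 30 27 25 fb
  t2: fb 25 27 30 5a fb 03 a5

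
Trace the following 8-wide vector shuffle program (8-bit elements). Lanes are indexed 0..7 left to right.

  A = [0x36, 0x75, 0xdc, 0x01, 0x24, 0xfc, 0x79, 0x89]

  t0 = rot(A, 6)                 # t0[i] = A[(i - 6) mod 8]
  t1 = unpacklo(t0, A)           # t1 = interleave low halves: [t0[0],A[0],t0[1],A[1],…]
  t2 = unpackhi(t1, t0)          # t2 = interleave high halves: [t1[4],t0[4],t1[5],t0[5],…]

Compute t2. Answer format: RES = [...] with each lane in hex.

t0 = [0xdc, 0x01, 0x24, 0xfc, 0x79, 0x89, 0x36, 0x75]
t1 = [0xdc, 0x36, 0x01, 0x75, 0x24, 0xdc, 0xfc, 0x01]
t2 = [0x24, 0x79, 0xdc, 0x89, 0xfc, 0x36, 0x01, 0x75]

RES = [ 0x24  0x79  0xdc  0x89  0xfc  0x36  0x01  0x75 ]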